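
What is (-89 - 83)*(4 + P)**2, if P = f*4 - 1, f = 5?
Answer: -90988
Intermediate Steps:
P = 19 (P = 5*4 - 1 = 20 - 1 = 19)
(-89 - 83)*(4 + P)**2 = (-89 - 83)*(4 + 19)**2 = -172*23**2 = -172*529 = -90988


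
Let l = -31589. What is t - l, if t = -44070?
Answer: -12481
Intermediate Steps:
t - l = -44070 - 1*(-31589) = -44070 + 31589 = -12481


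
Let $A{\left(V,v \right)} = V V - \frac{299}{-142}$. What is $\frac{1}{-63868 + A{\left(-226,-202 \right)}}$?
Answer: $- \frac{142}{1816165} \approx -7.8187 \cdot 10^{-5}$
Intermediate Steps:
$A{\left(V,v \right)} = \frac{299}{142} + V^{2}$ ($A{\left(V,v \right)} = V^{2} - - \frac{299}{142} = V^{2} + \frac{299}{142} = \frac{299}{142} + V^{2}$)
$\frac{1}{-63868 + A{\left(-226,-202 \right)}} = \frac{1}{-63868 + \left(\frac{299}{142} + \left(-226\right)^{2}\right)} = \frac{1}{-63868 + \left(\frac{299}{142} + 51076\right)} = \frac{1}{-63868 + \frac{7253091}{142}} = \frac{1}{- \frac{1816165}{142}} = - \frac{142}{1816165}$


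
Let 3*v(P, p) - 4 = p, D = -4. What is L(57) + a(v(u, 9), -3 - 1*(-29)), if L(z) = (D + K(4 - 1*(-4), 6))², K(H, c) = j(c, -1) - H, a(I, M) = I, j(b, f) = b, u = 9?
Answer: 121/3 ≈ 40.333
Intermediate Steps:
v(P, p) = 4/3 + p/3
K(H, c) = c - H
L(z) = 36 (L(z) = (-4 + (6 - (4 - 1*(-4))))² = (-4 + (6 - (4 + 4)))² = (-4 + (6 - 1*8))² = (-4 + (6 - 8))² = (-4 - 2)² = (-6)² = 36)
L(57) + a(v(u, 9), -3 - 1*(-29)) = 36 + (4/3 + (⅓)*9) = 36 + (4/3 + 3) = 36 + 13/3 = 121/3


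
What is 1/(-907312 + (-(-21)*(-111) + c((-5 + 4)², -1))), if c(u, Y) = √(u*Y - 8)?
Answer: -909643/827450387458 - 3*I/827450387458 ≈ -1.0993e-6 - 3.6256e-12*I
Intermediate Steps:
c(u, Y) = √(-8 + Y*u) (c(u, Y) = √(Y*u - 8) = √(-8 + Y*u))
1/(-907312 + (-(-21)*(-111) + c((-5 + 4)², -1))) = 1/(-907312 + (-(-21)*(-111) + √(-8 - (-5 + 4)²))) = 1/(-907312 + (-21*111 + √(-8 - 1*(-1)²))) = 1/(-907312 + (-2331 + √(-8 - 1*1))) = 1/(-907312 + (-2331 + √(-8 - 1))) = 1/(-907312 + (-2331 + √(-9))) = 1/(-907312 + (-2331 + 3*I)) = 1/(-909643 + 3*I) = (-909643 - 3*I)/827450387458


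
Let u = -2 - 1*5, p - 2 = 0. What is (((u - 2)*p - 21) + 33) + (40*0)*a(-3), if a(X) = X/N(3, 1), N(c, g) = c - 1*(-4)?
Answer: -6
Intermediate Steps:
N(c, g) = 4 + c (N(c, g) = c + 4 = 4 + c)
p = 2 (p = 2 + 0 = 2)
u = -7 (u = -2 - 5 = -7)
a(X) = X/7 (a(X) = X/(4 + 3) = X/7)
(((u - 2)*p - 21) + 33) + (40*0)*a(-3) = (((-7 - 2)*2 - 21) + 33) + (40*0)*((1/7)*(-3)) = ((-9*2 - 21) + 33) + 0*(-3/7) = ((-18 - 21) + 33) + 0 = (-39 + 33) + 0 = -6 + 0 = -6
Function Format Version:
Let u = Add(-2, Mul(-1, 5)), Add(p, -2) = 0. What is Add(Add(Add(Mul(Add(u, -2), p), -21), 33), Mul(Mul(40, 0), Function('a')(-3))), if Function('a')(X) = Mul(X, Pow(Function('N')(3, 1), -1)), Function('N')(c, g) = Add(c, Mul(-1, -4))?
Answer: -6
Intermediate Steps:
Function('N')(c, g) = Add(4, c) (Function('N')(c, g) = Add(c, 4) = Add(4, c))
p = 2 (p = Add(2, 0) = 2)
u = -7 (u = Add(-2, -5) = -7)
Function('a')(X) = Mul(Rational(1, 7), X) (Function('a')(X) = Mul(X, Pow(Add(4, 3), -1)) = Mul(X, Pow(7, -1)) = Mul(X, Rational(1, 7)) = Mul(Rational(1, 7), X))
Add(Add(Add(Mul(Add(u, -2), p), -21), 33), Mul(Mul(40, 0), Function('a')(-3))) = Add(Add(Add(Mul(Add(-7, -2), 2), -21), 33), Mul(Mul(40, 0), Mul(Rational(1, 7), -3))) = Add(Add(Add(Mul(-9, 2), -21), 33), Mul(0, Rational(-3, 7))) = Add(Add(Add(-18, -21), 33), 0) = Add(Add(-39, 33), 0) = Add(-6, 0) = -6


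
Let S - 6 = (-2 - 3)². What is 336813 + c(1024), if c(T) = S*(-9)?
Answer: 336534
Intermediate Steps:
S = 31 (S = 6 + (-2 - 3)² = 6 + (-5)² = 6 + 25 = 31)
c(T) = -279 (c(T) = 31*(-9) = -279)
336813 + c(1024) = 336813 - 279 = 336534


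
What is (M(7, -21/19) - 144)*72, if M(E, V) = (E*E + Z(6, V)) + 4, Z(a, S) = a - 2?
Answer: -6264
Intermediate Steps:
Z(a, S) = -2 + a
M(E, V) = 8 + E² (M(E, V) = (E*E + (-2 + 6)) + 4 = (E² + 4) + 4 = (4 + E²) + 4 = 8 + E²)
(M(7, -21/19) - 144)*72 = ((8 + 7²) - 144)*72 = ((8 + 49) - 144)*72 = (57 - 144)*72 = -87*72 = -6264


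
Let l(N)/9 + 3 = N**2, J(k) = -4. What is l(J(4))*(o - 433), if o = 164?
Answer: -31473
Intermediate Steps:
l(N) = -27 + 9*N**2
l(J(4))*(o - 433) = (-27 + 9*(-4)**2)*(164 - 433) = (-27 + 9*16)*(-269) = (-27 + 144)*(-269) = 117*(-269) = -31473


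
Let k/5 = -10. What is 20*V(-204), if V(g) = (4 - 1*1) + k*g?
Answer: 204060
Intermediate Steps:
k = -50 (k = 5*(-10) = -50)
V(g) = 3 - 50*g (V(g) = (4 - 1*1) - 50*g = (4 - 1) - 50*g = 3 - 50*g)
20*V(-204) = 20*(3 - 50*(-204)) = 20*(3 + 10200) = 20*10203 = 204060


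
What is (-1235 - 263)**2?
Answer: 2244004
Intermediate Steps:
(-1235 - 263)**2 = (-1498)**2 = 2244004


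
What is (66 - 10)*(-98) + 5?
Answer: -5483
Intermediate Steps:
(66 - 10)*(-98) + 5 = 56*(-98) + 5 = -5488 + 5 = -5483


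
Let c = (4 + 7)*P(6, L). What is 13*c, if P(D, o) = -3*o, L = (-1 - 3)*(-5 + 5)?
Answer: 0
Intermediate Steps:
L = 0 (L = -4*0 = 0)
c = 0 (c = (4 + 7)*(-3*0) = 11*0 = 0)
13*c = 13*0 = 0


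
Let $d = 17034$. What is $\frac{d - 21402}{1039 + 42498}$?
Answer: $- \frac{336}{3349} \approx -0.10033$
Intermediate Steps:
$\frac{d - 21402}{1039 + 42498} = \frac{17034 - 21402}{1039 + 42498} = - \frac{4368}{43537} = \left(-4368\right) \frac{1}{43537} = - \frac{336}{3349}$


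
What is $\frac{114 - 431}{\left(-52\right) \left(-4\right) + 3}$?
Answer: $- \frac{317}{211} \approx -1.5024$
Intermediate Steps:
$\frac{114 - 431}{\left(-52\right) \left(-4\right) + 3} = - \frac{317}{208 + 3} = - \frac{317}{211}$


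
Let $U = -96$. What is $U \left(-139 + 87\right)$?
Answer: $4992$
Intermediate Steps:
$U \left(-139 + 87\right) = - 96 \left(-139 + 87\right) = \left(-96\right) \left(-52\right) = 4992$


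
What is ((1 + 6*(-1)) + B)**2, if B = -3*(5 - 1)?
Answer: 289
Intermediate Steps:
B = -12 (B = -3*4 = -12)
((1 + 6*(-1)) + B)**2 = ((1 + 6*(-1)) - 12)**2 = ((1 - 6) - 12)**2 = (-5 - 12)**2 = (-17)**2 = 289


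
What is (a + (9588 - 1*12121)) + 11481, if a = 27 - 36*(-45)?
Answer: 10595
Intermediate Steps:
a = 1647 (a = 27 + 1620 = 1647)
(a + (9588 - 1*12121)) + 11481 = (1647 + (9588 - 1*12121)) + 11481 = (1647 + (9588 - 12121)) + 11481 = (1647 - 2533) + 11481 = -886 + 11481 = 10595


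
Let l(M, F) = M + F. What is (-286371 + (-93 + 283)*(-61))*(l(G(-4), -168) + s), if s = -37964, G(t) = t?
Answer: 11363040696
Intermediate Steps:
l(M, F) = F + M
(-286371 + (-93 + 283)*(-61))*(l(G(-4), -168) + s) = (-286371 + (-93 + 283)*(-61))*((-168 - 4) - 37964) = (-286371 + 190*(-61))*(-172 - 37964) = (-286371 - 11590)*(-38136) = -297961*(-38136) = 11363040696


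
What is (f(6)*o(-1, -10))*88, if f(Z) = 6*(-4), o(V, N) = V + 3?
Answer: -4224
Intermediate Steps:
o(V, N) = 3 + V
f(Z) = -24
(f(6)*o(-1, -10))*88 = -24*(3 - 1)*88 = -24*2*88 = -48*88 = -4224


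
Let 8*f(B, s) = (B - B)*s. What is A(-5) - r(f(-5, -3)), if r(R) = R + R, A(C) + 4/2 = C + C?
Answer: -12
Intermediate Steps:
A(C) = -2 + 2*C (A(C) = -2 + (C + C) = -2 + 2*C)
f(B, s) = 0 (f(B, s) = ((B - B)*s)/8 = (0*s)/8 = (⅛)*0 = 0)
r(R) = 2*R
A(-5) - r(f(-5, -3)) = (-2 + 2*(-5)) - 2*0 = (-2 - 10) - 1*0 = -12 + 0 = -12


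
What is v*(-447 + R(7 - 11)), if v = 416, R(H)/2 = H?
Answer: -189280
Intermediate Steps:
R(H) = 2*H
v*(-447 + R(7 - 11)) = 416*(-447 + 2*(7 - 11)) = 416*(-447 + 2*(-4)) = 416*(-447 - 8) = 416*(-455) = -189280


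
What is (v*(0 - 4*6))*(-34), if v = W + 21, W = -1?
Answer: 16320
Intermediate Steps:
v = 20 (v = -1 + 21 = 20)
(v*(0 - 4*6))*(-34) = (20*(0 - 4*6))*(-34) = (20*(0 - 24))*(-34) = (20*(-24))*(-34) = -480*(-34) = 16320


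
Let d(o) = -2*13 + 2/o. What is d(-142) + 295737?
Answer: 20995480/71 ≈ 2.9571e+5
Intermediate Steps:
d(o) = -26 + 2/o
d(-142) + 295737 = (-26 + 2/(-142)) + 295737 = (-26 + 2*(-1/142)) + 295737 = (-26 - 1/71) + 295737 = -1847/71 + 295737 = 20995480/71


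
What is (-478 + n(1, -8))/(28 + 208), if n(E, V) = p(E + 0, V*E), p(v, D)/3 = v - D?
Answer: -451/236 ≈ -1.9110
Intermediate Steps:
p(v, D) = -3*D + 3*v (p(v, D) = 3*(v - D) = -3*D + 3*v)
n(E, V) = 3*E - 3*E*V (n(E, V) = -3*V*E + 3*(E + 0) = -3*E*V + 3*E = 3*E - 3*E*V)
(-478 + n(1, -8))/(28 + 208) = (-478 + 3*1*(1 - 1*(-8)))/(28 + 208) = (-478 + 3*1*(1 + 8))/236 = (-478 + 3*1*9)*(1/236) = (-478 + 27)*(1/236) = -451*1/236 = -451/236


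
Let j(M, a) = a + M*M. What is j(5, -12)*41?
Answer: 533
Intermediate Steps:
j(M, a) = a + M²
j(5, -12)*41 = (-12 + 5²)*41 = (-12 + 25)*41 = 13*41 = 533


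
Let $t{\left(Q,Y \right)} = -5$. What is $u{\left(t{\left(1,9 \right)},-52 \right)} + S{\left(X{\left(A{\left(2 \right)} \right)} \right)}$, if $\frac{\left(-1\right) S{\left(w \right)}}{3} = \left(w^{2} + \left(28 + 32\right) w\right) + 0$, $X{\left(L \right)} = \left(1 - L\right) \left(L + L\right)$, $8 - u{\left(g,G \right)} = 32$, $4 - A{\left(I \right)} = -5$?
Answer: $-36312$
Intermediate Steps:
$A{\left(I \right)} = 9$ ($A{\left(I \right)} = 4 - -5 = 4 + 5 = 9$)
$u{\left(g,G \right)} = -24$ ($u{\left(g,G \right)} = 8 - 32 = -24$)
$X{\left(L \right)} = 2 L \left(1 - L\right)$ ($X{\left(L \right)} = \left(1 - L\right) 2 L = 2 L \left(1 - L\right)$)
$S{\left(w \right)} = - 180 w - 3 w^{2}$ ($S{\left(w \right)} = - 3 \left(\left(w^{2} + \left(28 + 32\right) w\right) + 0\right) = - 3 \left(\left(w^{2} + 60 w\right) + 0\right) = - 3 \left(w^{2} + 60 w\right) = - 180 w - 3 w^{2}$)
$u{\left(t{\left(1,9 \right)},-52 \right)} + S{\left(X{\left(A{\left(2 \right)} \right)} \right)} = -24 - 3 \cdot 2 \cdot 9 \left(1 - 9\right) \left(60 + 2 \cdot 9 \left(1 - 9\right)\right) = -24 - 3 \cdot 2 \cdot 9 \left(-8\right) \left(60 + 2 \cdot 9 \left(-8\right)\right) = -24 - - 432 \left(60 - 144\right) = -24 - \left(-432\right) \left(-84\right) = -24 - 36288 = -36312$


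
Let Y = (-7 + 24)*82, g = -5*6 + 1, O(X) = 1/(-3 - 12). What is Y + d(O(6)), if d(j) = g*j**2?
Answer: 313621/225 ≈ 1393.9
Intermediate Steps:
O(X) = -1/15 (O(X) = 1/(-15) = -1/15)
g = -29 (g = -30 + 1 = -29)
Y = 1394 (Y = 17*82 = 1394)
d(j) = -29*j**2
Y + d(O(6)) = 1394 - 29*(-1/15)**2 = 1394 - 29*1/225 = 1394 - 29/225 = 313621/225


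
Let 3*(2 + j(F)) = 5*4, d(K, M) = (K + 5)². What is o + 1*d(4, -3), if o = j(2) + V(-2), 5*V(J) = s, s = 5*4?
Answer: 269/3 ≈ 89.667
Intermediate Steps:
s = 20
V(J) = 4 (V(J) = (⅕)*20 = 4)
d(K, M) = (5 + K)²
j(F) = 14/3 (j(F) = -2 + (5*4)/3 = -2 + (⅓)*20 = -2 + 20/3 = 14/3)
o = 26/3 (o = 14/3 + 4 = 26/3 ≈ 8.6667)
o + 1*d(4, -3) = 26/3 + 1*(5 + 4)² = 26/3 + 1*9² = 26/3 + 1*81 = 26/3 + 81 = 269/3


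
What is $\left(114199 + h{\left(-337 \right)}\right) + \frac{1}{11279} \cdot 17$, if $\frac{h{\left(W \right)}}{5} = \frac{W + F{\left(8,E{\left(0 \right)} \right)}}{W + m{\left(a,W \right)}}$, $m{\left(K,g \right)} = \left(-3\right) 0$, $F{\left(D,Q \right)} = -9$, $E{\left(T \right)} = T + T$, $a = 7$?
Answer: $\frac{434092543976}{3801023} \approx 1.142 \cdot 10^{5}$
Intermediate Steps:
$E{\left(T \right)} = 2 T$
$m{\left(K,g \right)} = 0$
$h{\left(W \right)} = \frac{5 \left(-9 + W\right)}{W}$ ($h{\left(W \right)} = 5 \frac{W - 9}{W + 0} = 5 \frac{-9 + W}{W} = \frac{5 \left(-9 + W\right)}{W}$)
$\left(114199 + h{\left(-337 \right)}\right) + \frac{1}{11279} \cdot 17 = \left(114199 + \left(5 - \frac{45}{-337}\right)\right) + \frac{1}{11279} \cdot 17 = \left(114199 + \left(5 - - \frac{45}{337}\right)\right) + \frac{1}{11279} \cdot 17 = \left(114199 + \left(5 + \frac{45}{337}\right)\right) + \frac{17}{11279} = \left(114199 + \frac{1730}{337}\right) + \frac{17}{11279} = \frac{38486793}{337} + \frac{17}{11279} = \frac{434092543976}{3801023}$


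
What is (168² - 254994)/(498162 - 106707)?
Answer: -15118/26097 ≈ -0.57930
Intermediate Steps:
(168² - 254994)/(498162 - 106707) = (28224 - 254994)/391455 = -226770*1/391455 = -15118/26097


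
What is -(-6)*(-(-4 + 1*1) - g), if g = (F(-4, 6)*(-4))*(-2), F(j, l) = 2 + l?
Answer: -366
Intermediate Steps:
g = 64 (g = ((2 + 6)*(-4))*(-2) = (8*(-4))*(-2) = -32*(-2) = 64)
-(-6)*(-(-4 + 1*1) - g) = -(-6)*(-(-4 + 1*1) - 1*64) = -(-6)*(-(-4 + 1) - 64) = -(-6)*(-1*(-3) - 64) = -(-6)*(3 - 64) = -(-6)*(-61) = -1*366 = -366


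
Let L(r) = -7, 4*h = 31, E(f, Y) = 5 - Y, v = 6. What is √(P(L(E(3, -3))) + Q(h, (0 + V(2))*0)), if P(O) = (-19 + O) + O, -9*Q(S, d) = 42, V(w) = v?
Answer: I*√339/3 ≈ 6.1373*I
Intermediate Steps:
V(w) = 6
h = 31/4 (h = (¼)*31 = 31/4 ≈ 7.7500)
Q(S, d) = -14/3 (Q(S, d) = -⅑*42 = -14/3)
P(O) = -19 + 2*O
√(P(L(E(3, -3))) + Q(h, (0 + V(2))*0)) = √((-19 + 2*(-7)) - 14/3) = √((-19 - 14) - 14/3) = √(-33 - 14/3) = √(-113/3) = I*√339/3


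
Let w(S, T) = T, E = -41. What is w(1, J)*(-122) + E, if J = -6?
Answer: 691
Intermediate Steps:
w(1, J)*(-122) + E = -6*(-122) - 41 = 732 - 41 = 691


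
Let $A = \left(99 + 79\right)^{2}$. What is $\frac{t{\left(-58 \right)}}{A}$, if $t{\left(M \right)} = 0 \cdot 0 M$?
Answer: $0$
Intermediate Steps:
$t{\left(M \right)} = 0$ ($t{\left(M \right)} = 0 M = 0$)
$A = 31684$ ($A = 178^{2} = 31684$)
$\frac{t{\left(-58 \right)}}{A} = \frac{0}{31684} = 0 \cdot \frac{1}{31684} = 0$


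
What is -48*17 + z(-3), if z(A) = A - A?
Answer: -816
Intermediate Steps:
z(A) = 0
-48*17 + z(-3) = -48*17 + 0 = -816 + 0 = -816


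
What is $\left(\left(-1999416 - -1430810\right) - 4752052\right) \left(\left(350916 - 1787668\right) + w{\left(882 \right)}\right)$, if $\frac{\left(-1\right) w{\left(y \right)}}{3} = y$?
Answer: $7658544483884$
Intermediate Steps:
$w{\left(y \right)} = - 3 y$
$\left(\left(-1999416 - -1430810\right) - 4752052\right) \left(\left(350916 - 1787668\right) + w{\left(882 \right)}\right) = \left(\left(-1999416 - -1430810\right) - 4752052\right) \left(\left(350916 - 1787668\right) - 2646\right) = \left(\left(-1999416 + 1430810\right) - 4752052\right) \left(-1436752 - 2646\right) = \left(-568606 - 4752052\right) \left(-1439398\right) = \left(-5320658\right) \left(-1439398\right) = 7658544483884$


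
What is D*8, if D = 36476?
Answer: 291808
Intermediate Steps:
D*8 = 36476*8 = 291808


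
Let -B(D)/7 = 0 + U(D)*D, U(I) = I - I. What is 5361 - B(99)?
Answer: 5361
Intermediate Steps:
U(I) = 0
B(D) = 0 (B(D) = -7*(0 + 0*D) = -7*(0 + 0) = -7*0 = 0)
5361 - B(99) = 5361 - 1*0 = 5361 + 0 = 5361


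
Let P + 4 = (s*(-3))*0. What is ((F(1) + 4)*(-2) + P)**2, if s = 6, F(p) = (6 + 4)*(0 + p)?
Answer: 1024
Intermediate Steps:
F(p) = 10*p
P = -4 (P = -4 + (6*(-3))*0 = -4 - 18*0 = -4 + 0 = -4)
((F(1) + 4)*(-2) + P)**2 = ((10*1 + 4)*(-2) - 4)**2 = ((10 + 4)*(-2) - 4)**2 = (14*(-2) - 4)**2 = (-28 - 4)**2 = (-32)**2 = 1024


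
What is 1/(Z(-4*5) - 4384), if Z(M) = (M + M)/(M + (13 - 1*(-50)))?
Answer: -43/188552 ≈ -0.00022805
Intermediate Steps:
Z(M) = 2*M/(63 + M) (Z(M) = (2*M)/(M + (13 + 50)) = (2*M)/(M + 63) = (2*M)/(63 + M) = 2*M/(63 + M))
1/(Z(-4*5) - 4384) = 1/(2*(-4*5)/(63 - 4*5) - 4384) = 1/(2*(-20)/(63 - 20) - 4384) = 1/(2*(-20)/43 - 4384) = 1/(2*(-20)*(1/43) - 4384) = 1/(-40/43 - 4384) = 1/(-188552/43) = -43/188552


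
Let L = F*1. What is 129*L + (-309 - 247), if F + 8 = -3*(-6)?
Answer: 734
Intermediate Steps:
F = 10 (F = -8 - 3*(-6) = -8 + 18 = 10)
L = 10 (L = 10*1 = 10)
129*L + (-309 - 247) = 129*10 + (-309 - 247) = 1290 - 556 = 734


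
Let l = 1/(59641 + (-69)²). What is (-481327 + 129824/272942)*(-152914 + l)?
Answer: 646884540383737403835/8789005342 ≈ 7.3602e+10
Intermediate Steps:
l = 1/64402 (l = 1/(59641 + 4761) = 1/64402 ≈ 1.5527e-5)
(-481327 + 129824/272942)*(-152914 + l) = (-481327 + 129824/272942)*(-152914 + 1/64402) = (-481327 + 129824*(1/272942))*(-9847967427/64402) = (-481327 + 64912/136471)*(-9847967427/64402) = -65687112105/136471*(-9847967427/64402) = 646884540383737403835/8789005342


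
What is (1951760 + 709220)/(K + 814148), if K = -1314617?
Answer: -2660980/500469 ≈ -5.3170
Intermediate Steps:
(1951760 + 709220)/(K + 814148) = (1951760 + 709220)/(-1314617 + 814148) = 2660980/(-500469) = 2660980*(-1/500469) = -2660980/500469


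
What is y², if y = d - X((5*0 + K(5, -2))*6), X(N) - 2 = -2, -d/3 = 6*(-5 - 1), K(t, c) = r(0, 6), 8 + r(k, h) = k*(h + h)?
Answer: 11664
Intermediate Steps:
r(k, h) = -8 + 2*h*k (r(k, h) = -8 + k*(h + h) = -8 + k*(2*h) = -8 + 2*h*k)
K(t, c) = -8 (K(t, c) = -8 + 2*6*0 = -8 + 0 = -8)
d = 108 (d = -18*(-5 - 1) = -18*(-6) = -3*(-36) = 108)
X(N) = 0 (X(N) = 2 - 2 = 0)
y = 108 (y = 108 - 1*0 = 108 + 0 = 108)
y² = 108² = 11664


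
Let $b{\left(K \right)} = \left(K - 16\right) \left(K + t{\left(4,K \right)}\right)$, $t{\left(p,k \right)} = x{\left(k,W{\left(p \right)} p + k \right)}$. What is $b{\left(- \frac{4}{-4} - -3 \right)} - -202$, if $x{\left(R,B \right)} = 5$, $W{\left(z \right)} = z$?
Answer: $94$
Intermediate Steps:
$t{\left(p,k \right)} = 5$
$b{\left(K \right)} = \left(-16 + K\right) \left(5 + K\right)$ ($b{\left(K \right)} = \left(K - 16\right) \left(K + 5\right) = \left(-16 + K\right) \left(5 + K\right)$)
$b{\left(- \frac{4}{-4} - -3 \right)} - -202 = \left(-80 + \left(- \frac{4}{-4} - -3\right)^{2} - 11 \left(- \frac{4}{-4} - -3\right)\right) - -202 = \left(-80 + \left(\left(-4\right) \left(- \frac{1}{4}\right) + 3\right)^{2} - 11 \left(\left(-4\right) \left(- \frac{1}{4}\right) + 3\right)\right) + 202 = \left(-80 + \left(1 + 3\right)^{2} - 11 \left(1 + 3\right)\right) + 202 = \left(-80 + 4^{2} - 44\right) + 202 = \left(-80 + 16 - 44\right) + 202 = -108 + 202 = 94$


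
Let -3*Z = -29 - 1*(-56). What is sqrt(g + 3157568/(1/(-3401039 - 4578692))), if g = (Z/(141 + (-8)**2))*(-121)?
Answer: I*sqrt(1058884730257867955)/205 ≈ 5.0196e+6*I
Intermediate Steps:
Z = -9 (Z = -(-29 - 1*(-56))/3 = -(-29 + 56)/3 = -1/3*27 = -9)
g = 1089/205 (g = -9/(141 + (-8)**2)*(-121) = -9/(141 + 64)*(-121) = -9/205*(-121) = 1089/205 ≈ 5.3122)
sqrt(g + 3157568/(1/(-3401039 - 4578692))) = sqrt(1089/205 + 3157568/(1/(-3401039 - 4578692))) = sqrt(1089/205 + 3157568/(1/(-7979731))) = sqrt(1089/205 + 3157568/(-1/7979731)) = sqrt(1089/205 + 3157568*(-7979731)) = sqrt(1089/205 - 25196543254208) = sqrt(-5165291367111551/205) = I*sqrt(1058884730257867955)/205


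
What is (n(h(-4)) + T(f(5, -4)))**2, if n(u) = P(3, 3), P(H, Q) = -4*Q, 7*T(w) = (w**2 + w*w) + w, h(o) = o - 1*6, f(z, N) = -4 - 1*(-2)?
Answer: 6084/49 ≈ 124.16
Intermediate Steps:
f(z, N) = -2 (f(z, N) = -4 + 2 = -2)
h(o) = -6 + o (h(o) = o - 6 = -6 + o)
T(w) = w/7 + 2*w**2/7 (T(w) = ((w**2 + w*w) + w)/7 = ((w**2 + w**2) + w)/7 = (2*w**2 + w)/7 = (w + 2*w**2)/7 = w/7 + 2*w**2/7)
n(u) = -12 (n(u) = -4*3 = -12)
(n(h(-4)) + T(f(5, -4)))**2 = (-12 + (1/7)*(-2)*(1 + 2*(-2)))**2 = (-12 + (1/7)*(-2)*(1 - 4))**2 = (-12 + (1/7)*(-2)*(-3))**2 = (-12 + 6/7)**2 = (-78/7)**2 = 6084/49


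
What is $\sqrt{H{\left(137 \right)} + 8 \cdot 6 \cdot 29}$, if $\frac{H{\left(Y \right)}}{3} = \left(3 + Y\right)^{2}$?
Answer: $12 \sqrt{418} \approx 245.34$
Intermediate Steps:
$H{\left(Y \right)} = 3 \left(3 + Y\right)^{2}$
$\sqrt{H{\left(137 \right)} + 8 \cdot 6 \cdot 29} = \sqrt{3 \left(3 + 137\right)^{2} + 8 \cdot 6 \cdot 29} = \sqrt{3 \cdot 140^{2} + 48 \cdot 29} = \sqrt{3 \cdot 19600 + 1392} = \sqrt{58800 + 1392} = \sqrt{60192} = 12 \sqrt{418}$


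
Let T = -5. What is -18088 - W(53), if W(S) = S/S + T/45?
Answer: -162800/9 ≈ -18089.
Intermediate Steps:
W(S) = 8/9 (W(S) = S/S - 5/45 = 1 - 5*1/45 = 1 - 1/9 = 8/9)
-18088 - W(53) = -18088 - 1*8/9 = -18088 - 8/9 = -162800/9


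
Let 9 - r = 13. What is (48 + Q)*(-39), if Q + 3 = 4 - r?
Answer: -2067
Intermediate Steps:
r = -4 (r = 9 - 1*13 = 9 - 13 = -4)
Q = 5 (Q = -3 + (4 - 1*(-4)) = -3 + (4 + 4) = -3 + 8 = 5)
(48 + Q)*(-39) = (48 + 5)*(-39) = 53*(-39) = -2067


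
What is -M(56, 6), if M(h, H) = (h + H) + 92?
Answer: -154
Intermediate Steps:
M(h, H) = 92 + H + h (M(h, H) = (H + h) + 92 = 92 + H + h)
-M(56, 6) = -(92 + 6 + 56) = -1*154 = -154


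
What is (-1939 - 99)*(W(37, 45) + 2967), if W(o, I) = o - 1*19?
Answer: -6083430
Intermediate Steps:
W(o, I) = -19 + o (W(o, I) = o - 19 = -19 + o)
(-1939 - 99)*(W(37, 45) + 2967) = (-1939 - 99)*((-19 + 37) + 2967) = -2038*(18 + 2967) = -2038*2985 = -6083430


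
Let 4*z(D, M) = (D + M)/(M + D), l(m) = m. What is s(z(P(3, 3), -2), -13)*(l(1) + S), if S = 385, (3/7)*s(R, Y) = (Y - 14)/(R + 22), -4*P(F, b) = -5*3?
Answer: -97272/89 ≈ -1092.9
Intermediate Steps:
P(F, b) = 15/4 (P(F, b) = -(-5)*3/4 = -1/4*(-15) = 15/4)
z(D, M) = 1/4 (z(D, M) = ((D + M)/(M + D))/4 = ((D + M)/(D + M))/4 = (1/4)*1 = 1/4)
s(R, Y) = 7*(-14 + Y)/(3*(22 + R)) (s(R, Y) = 7*((Y - 14)/(R + 22))/3 = 7*((-14 + Y)/(22 + R))/3 = 7*(-14 + Y)/(3*(22 + R)))
s(z(P(3, 3), -2), -13)*(l(1) + S) = (7*(-14 - 13)/(3*(22 + 1/4)))*(1 + 385) = ((7/3)*(-27)/(89/4))*386 = ((7/3)*(4/89)*(-27))*386 = -252/89*386 = -97272/89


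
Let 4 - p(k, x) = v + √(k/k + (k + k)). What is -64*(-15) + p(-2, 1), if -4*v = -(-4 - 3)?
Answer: 3863/4 - I*√3 ≈ 965.75 - 1.732*I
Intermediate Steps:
v = -7/4 (v = -(-1)*(-4 - 3)/4 = -(-1)*(-7)/4 = -¼*7 = -7/4 ≈ -1.7500)
p(k, x) = 23/4 - √(1 + 2*k) (p(k, x) = 4 - (-7/4 + √(k/k + (k + k))) = 4 - (-7/4 + √(1 + 2*k)) = 4 + (7/4 - √(1 + 2*k)) = 23/4 - √(1 + 2*k))
-64*(-15) + p(-2, 1) = -64*(-15) + (23/4 - √(1 + 2*(-2))) = 960 + (23/4 - √(1 - 4)) = 960 + (23/4 - √(-3)) = 960 + (23/4 - I*√3) = 3863/4 - I*√3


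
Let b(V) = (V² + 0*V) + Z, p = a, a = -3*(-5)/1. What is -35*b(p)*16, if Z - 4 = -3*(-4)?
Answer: -134960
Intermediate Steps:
Z = 16 (Z = 4 - 3*(-4) = 4 + 12 = 16)
a = 15 (a = 15*1 = 15)
p = 15
b(V) = 16 + V² (b(V) = (V² + 0*V) + 16 = (V² + 0) + 16 = V² + 16 = 16 + V²)
-35*b(p)*16 = -35*(16 + 15²)*16 = -35*(16 + 225)*16 = -35*241*16 = -8435*16 = -134960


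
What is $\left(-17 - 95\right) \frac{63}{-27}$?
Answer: $\frac{784}{3} \approx 261.33$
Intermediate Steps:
$\left(-17 - 95\right) \frac{63}{-27} = - 112 \cdot 63 \left(- \frac{1}{27}\right) = \left(-112\right) \left(- \frac{7}{3}\right) = \frac{784}{3}$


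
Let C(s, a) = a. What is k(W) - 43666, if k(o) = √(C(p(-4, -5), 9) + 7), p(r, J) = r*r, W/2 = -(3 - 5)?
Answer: -43662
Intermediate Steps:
W = 4 (W = 2*(-(3 - 5)) = 2*(-1*(-2)) = 2*2 = 4)
p(r, J) = r²
k(o) = 4 (k(o) = √(9 + 7) = √16 = 4)
k(W) - 43666 = 4 - 43666 = -43662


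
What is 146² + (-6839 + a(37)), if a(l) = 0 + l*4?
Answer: 14625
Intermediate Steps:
a(l) = 4*l (a(l) = 0 + 4*l = 4*l)
146² + (-6839 + a(37)) = 146² + (-6839 + 4*37) = 21316 + (-6839 + 148) = 21316 - 6691 = 14625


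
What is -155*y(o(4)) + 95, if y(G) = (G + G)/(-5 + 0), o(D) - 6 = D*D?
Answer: 1459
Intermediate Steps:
o(D) = 6 + D² (o(D) = 6 + D*D = 6 + D²)
y(G) = -2*G/5 (y(G) = (2*G)/(-5) = (2*G)*(-⅕) = -2*G/5)
-155*y(o(4)) + 95 = -(-62)*(6 + 4²) + 95 = -(-62)*(6 + 16) + 95 = -(-62)*22 + 95 = -155*(-44/5) + 95 = 1364 + 95 = 1459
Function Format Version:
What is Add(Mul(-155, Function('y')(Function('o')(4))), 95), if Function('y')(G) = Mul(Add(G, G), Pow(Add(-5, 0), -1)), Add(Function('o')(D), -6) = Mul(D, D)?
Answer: 1459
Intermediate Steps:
Function('o')(D) = Add(6, Pow(D, 2)) (Function('o')(D) = Add(6, Mul(D, D)) = Add(6, Pow(D, 2)))
Function('y')(G) = Mul(Rational(-2, 5), G) (Function('y')(G) = Mul(Mul(2, G), Pow(-5, -1)) = Mul(Mul(2, G), Rational(-1, 5)) = Mul(Rational(-2, 5), G))
Add(Mul(-155, Function('y')(Function('o')(4))), 95) = Add(Mul(-155, Mul(Rational(-2, 5), Add(6, Pow(4, 2)))), 95) = Add(Mul(-155, Mul(Rational(-2, 5), Add(6, 16))), 95) = Add(Mul(-155, Mul(Rational(-2, 5), 22)), 95) = Add(Mul(-155, Rational(-44, 5)), 95) = Add(1364, 95) = 1459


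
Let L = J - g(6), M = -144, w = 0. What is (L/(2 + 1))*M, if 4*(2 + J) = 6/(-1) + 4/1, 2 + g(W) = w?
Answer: 24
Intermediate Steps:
g(W) = -2 (g(W) = -2 + 0 = -2)
J = -5/2 (J = -2 + (6/(-1) + 4/1)/4 = -2 + (6*(-1) + 4*1)/4 = -2 + (-6 + 4)/4 = -2 + (¼)*(-2) = -2 - ½ = -5/2 ≈ -2.5000)
L = -½ (L = -5/2 - 1*(-2) = -5/2 + 2 = -½ ≈ -0.50000)
(L/(2 + 1))*M = -1/(2*(2 + 1))*(-144) = -½/3*(-144) = -½*⅓*(-144) = -⅙*(-144) = 24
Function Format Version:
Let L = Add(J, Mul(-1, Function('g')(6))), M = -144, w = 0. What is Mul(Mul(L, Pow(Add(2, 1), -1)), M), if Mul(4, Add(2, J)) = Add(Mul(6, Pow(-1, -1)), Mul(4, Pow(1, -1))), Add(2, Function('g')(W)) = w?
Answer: 24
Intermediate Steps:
Function('g')(W) = -2 (Function('g')(W) = Add(-2, 0) = -2)
J = Rational(-5, 2) (J = Add(-2, Mul(Rational(1, 4), Add(Mul(6, Pow(-1, -1)), Mul(4, Pow(1, -1))))) = Add(-2, Mul(Rational(1, 4), Add(Mul(6, -1), Mul(4, 1)))) = Add(-2, Mul(Rational(1, 4), Add(-6, 4))) = Add(-2, Mul(Rational(1, 4), -2)) = Add(-2, Rational(-1, 2)) = Rational(-5, 2) ≈ -2.5000)
L = Rational(-1, 2) (L = Add(Rational(-5, 2), Mul(-1, -2)) = Add(Rational(-5, 2), 2) = Rational(-1, 2) ≈ -0.50000)
Mul(Mul(L, Pow(Add(2, 1), -1)), M) = Mul(Mul(Rational(-1, 2), Pow(Add(2, 1), -1)), -144) = Mul(Mul(Rational(-1, 2), Pow(3, -1)), -144) = Mul(Mul(Rational(-1, 2), Rational(1, 3)), -144) = Mul(Rational(-1, 6), -144) = 24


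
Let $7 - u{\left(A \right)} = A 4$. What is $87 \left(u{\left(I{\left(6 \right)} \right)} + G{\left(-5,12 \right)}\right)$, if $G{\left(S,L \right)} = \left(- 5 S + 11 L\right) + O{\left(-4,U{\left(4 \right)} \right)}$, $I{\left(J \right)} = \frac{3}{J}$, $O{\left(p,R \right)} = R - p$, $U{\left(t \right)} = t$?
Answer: $14790$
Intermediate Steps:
$u{\left(A \right)} = 7 - 4 A$ ($u{\left(A \right)} = 7 - A 4 = 7 - 4 A$)
$G{\left(S,L \right)} = 8 - 5 S + 11 L$ ($G{\left(S,L \right)} = \left(- 5 S + 11 L\right) + \left(4 - -4\right) = \left(- 5 S + 11 L\right) + \left(4 + 4\right) = \left(- 5 S + 11 L\right) + 8 = 8 - 5 S + 11 L$)
$87 \left(u{\left(I{\left(6 \right)} \right)} + G{\left(-5,12 \right)}\right) = 87 \left(\left(7 - 4 \cdot \frac{3}{6}\right) + \left(8 - -25 + 11 \cdot 12\right)\right) = 87 \left(\left(7 - 4 \cdot 3 \cdot \frac{1}{6}\right) + \left(8 + 25 + 132\right)\right) = 87 \left(\left(7 - 2\right) + 165\right) = 87 \left(5 + 165\right) = 87 \cdot 170 = 14790$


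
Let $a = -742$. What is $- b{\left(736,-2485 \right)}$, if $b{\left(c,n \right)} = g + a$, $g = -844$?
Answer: $1586$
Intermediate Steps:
$b{\left(c,n \right)} = -1586$ ($b{\left(c,n \right)} = -844 - 742 = -1586$)
$- b{\left(736,-2485 \right)} = \left(-1\right) \left(-1586\right) = 1586$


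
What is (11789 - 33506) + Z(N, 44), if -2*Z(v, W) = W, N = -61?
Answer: -21739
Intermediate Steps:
Z(v, W) = -W/2
(11789 - 33506) + Z(N, 44) = (11789 - 33506) - 1/2*44 = -21717 - 22 = -21739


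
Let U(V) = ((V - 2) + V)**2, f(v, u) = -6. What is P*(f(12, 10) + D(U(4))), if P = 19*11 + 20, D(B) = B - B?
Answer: -1374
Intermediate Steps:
U(V) = (-2 + 2*V)**2 (U(V) = ((-2 + V) + V)**2 = (-2 + 2*V)**2)
D(B) = 0
P = 229 (P = 209 + 20 = 229)
P*(f(12, 10) + D(U(4))) = 229*(-6 + 0) = 229*(-6) = -1374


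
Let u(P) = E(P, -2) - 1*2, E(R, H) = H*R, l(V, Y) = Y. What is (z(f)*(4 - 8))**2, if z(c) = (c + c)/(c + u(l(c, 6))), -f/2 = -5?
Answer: 400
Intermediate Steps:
f = 10 (f = -2*(-5) = 10)
u(P) = -2 - 2*P (u(P) = -2*P - 1*2 = -2*P - 2 = -2 - 2*P)
z(c) = 2*c/(-14 + c) (z(c) = (c + c)/(c + (-2 - 2*6)) = (2*c)/(c + (-2 - 12)) = (2*c)/(c - 14) = (2*c)/(-14 + c) = 2*c/(-14 + c))
(z(f)*(4 - 8))**2 = ((2*10/(-14 + 10))*(4 - 8))**2 = ((2*10/(-4))*(-4))**2 = ((2*10*(-1/4))*(-4))**2 = (-5*(-4))**2 = 20**2 = 400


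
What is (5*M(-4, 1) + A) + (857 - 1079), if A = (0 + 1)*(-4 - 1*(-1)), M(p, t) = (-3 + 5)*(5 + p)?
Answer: -215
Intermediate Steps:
M(p, t) = 10 + 2*p (M(p, t) = 2*(5 + p) = 10 + 2*p)
A = -3 (A = 1*(-4 + 1) = 1*(-3) = -3)
(5*M(-4, 1) + A) + (857 - 1079) = (5*(10 + 2*(-4)) - 3) + (857 - 1079) = (5*(10 - 8) - 3) - 222 = (5*2 - 3) - 222 = (10 - 3) - 222 = 7 - 222 = -215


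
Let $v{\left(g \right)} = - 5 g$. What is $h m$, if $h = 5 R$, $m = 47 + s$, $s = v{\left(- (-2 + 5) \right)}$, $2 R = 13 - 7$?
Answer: $930$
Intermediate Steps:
$R = 3$ ($R = \frac{13 - 7}{2} = \frac{1}{2} \cdot 6 = 3$)
$s = 15$ ($s = - 5 \left(- (-2 + 5)\right) = - 5 \left(\left(-1\right) 3\right) = \left(-5\right) \left(-3\right) = 15$)
$m = 62$ ($m = 47 + 15 = 62$)
$h = 15$ ($h = 5 \cdot 3 = 15$)
$h m = 15 \cdot 62 = 930$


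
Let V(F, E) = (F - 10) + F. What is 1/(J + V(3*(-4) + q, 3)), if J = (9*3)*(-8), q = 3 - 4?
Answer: -1/252 ≈ -0.0039683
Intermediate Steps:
q = -1
J = -216 (J = 27*(-8) = -216)
V(F, E) = -10 + 2*F (V(F, E) = (-10 + F) + F = -10 + 2*F)
1/(J + V(3*(-4) + q, 3)) = 1/(-216 + (-10 + 2*(3*(-4) - 1))) = 1/(-216 + (-10 + 2*(-12 - 1))) = 1/(-216 + (-10 + 2*(-13))) = 1/(-216 + (-10 - 26)) = 1/(-216 - 36) = 1/(-252) = -1/252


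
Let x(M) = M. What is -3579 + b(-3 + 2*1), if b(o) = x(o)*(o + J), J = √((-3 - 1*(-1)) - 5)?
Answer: -3578 - I*√7 ≈ -3578.0 - 2.6458*I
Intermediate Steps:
J = I*√7 (J = √((-3 + 1) - 5) = √(-2 - 5) = √(-7) = I*√7 ≈ 2.6458*I)
b(o) = o*(o + I*√7)
-3579 + b(-3 + 2*1) = -3579 + (-3 + 2*1)*((-3 + 2*1) + I*√7) = -3579 + (-3 + 2)*((-3 + 2) + I*√7) = -3579 - (-1 + I*√7) = -3579 + (1 - I*√7) = -3578 - I*√7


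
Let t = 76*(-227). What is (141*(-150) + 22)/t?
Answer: 278/227 ≈ 1.2247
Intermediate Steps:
t = -17252
(141*(-150) + 22)/t = (141*(-150) + 22)/(-17252) = (-21150 + 22)*(-1/17252) = -21128*(-1/17252) = 278/227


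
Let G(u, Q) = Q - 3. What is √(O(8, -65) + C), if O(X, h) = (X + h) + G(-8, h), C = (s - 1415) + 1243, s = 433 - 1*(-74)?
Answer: √210 ≈ 14.491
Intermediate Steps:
s = 507 (s = 433 + 74 = 507)
G(u, Q) = -3 + Q
C = 335 (C = (507 - 1415) + 1243 = -908 + 1243 = 335)
O(X, h) = -3 + X + 2*h (O(X, h) = (X + h) + (-3 + h) = -3 + X + 2*h)
√(O(8, -65) + C) = √((-3 + 8 + 2*(-65)) + 335) = √((-3 + 8 - 130) + 335) = √(-125 + 335) = √210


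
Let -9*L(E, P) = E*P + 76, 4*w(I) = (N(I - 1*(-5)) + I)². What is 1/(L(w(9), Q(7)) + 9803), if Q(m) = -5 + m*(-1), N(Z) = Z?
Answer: 9/89738 ≈ 0.00010029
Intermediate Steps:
Q(m) = -5 - m
w(I) = (5 + 2*I)²/4 (w(I) = ((I - 1*(-5)) + I)²/4 = ((I + 5) + I)²/4 = ((5 + I) + I)²/4 = (5 + 2*I)²/4)
L(E, P) = -76/9 - E*P/9 (L(E, P) = -(E*P + 76)/9 = -(76 + E*P)/9 = -76/9 - E*P/9)
1/(L(w(9), Q(7)) + 9803) = 1/((-76/9 - (5 + 2*9)²/4*(-5 - 1*7)/9) + 9803) = 1/((-76/9 - (5 + 18)²/4*(-5 - 7)/9) + 9803) = 1/((-76/9 - ⅑*(¼)*23²*(-12)) + 9803) = 1/((-76/9 - ⅑*(¼)*529*(-12)) + 9803) = 1/((-76/9 - ⅑*529/4*(-12)) + 9803) = 1/((-76/9 + 529/3) + 9803) = 1/(1511/9 + 9803) = 1/(89738/9) = 9/89738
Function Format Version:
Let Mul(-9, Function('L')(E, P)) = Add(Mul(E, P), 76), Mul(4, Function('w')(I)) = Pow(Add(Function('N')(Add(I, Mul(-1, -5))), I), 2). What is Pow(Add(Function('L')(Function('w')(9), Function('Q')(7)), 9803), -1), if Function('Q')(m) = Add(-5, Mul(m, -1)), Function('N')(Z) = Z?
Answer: Rational(9, 89738) ≈ 0.00010029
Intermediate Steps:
Function('Q')(m) = Add(-5, Mul(-1, m))
Function('w')(I) = Mul(Rational(1, 4), Pow(Add(5, Mul(2, I)), 2)) (Function('w')(I) = Mul(Rational(1, 4), Pow(Add(Add(I, Mul(-1, -5)), I), 2)) = Mul(Rational(1, 4), Pow(Add(Add(I, 5), I), 2)) = Mul(Rational(1, 4), Pow(Add(Add(5, I), I), 2)) = Mul(Rational(1, 4), Pow(Add(5, Mul(2, I)), 2)))
Function('L')(E, P) = Add(Rational(-76, 9), Mul(Rational(-1, 9), E, P)) (Function('L')(E, P) = Mul(Rational(-1, 9), Add(Mul(E, P), 76)) = Mul(Rational(-1, 9), Add(76, Mul(E, P))) = Add(Rational(-76, 9), Mul(Rational(-1, 9), E, P)))
Pow(Add(Function('L')(Function('w')(9), Function('Q')(7)), 9803), -1) = Pow(Add(Add(Rational(-76, 9), Mul(Rational(-1, 9), Mul(Rational(1, 4), Pow(Add(5, Mul(2, 9)), 2)), Add(-5, Mul(-1, 7)))), 9803), -1) = Pow(Add(Add(Rational(-76, 9), Mul(Rational(-1, 9), Mul(Rational(1, 4), Pow(Add(5, 18), 2)), Add(-5, -7))), 9803), -1) = Pow(Add(Add(Rational(-76, 9), Mul(Rational(-1, 9), Mul(Rational(1, 4), Pow(23, 2)), -12)), 9803), -1) = Pow(Add(Add(Rational(-76, 9), Mul(Rational(-1, 9), Mul(Rational(1, 4), 529), -12)), 9803), -1) = Pow(Add(Add(Rational(-76, 9), Mul(Rational(-1, 9), Rational(529, 4), -12)), 9803), -1) = Pow(Add(Add(Rational(-76, 9), Rational(529, 3)), 9803), -1) = Pow(Add(Rational(1511, 9), 9803), -1) = Pow(Rational(89738, 9), -1) = Rational(9, 89738)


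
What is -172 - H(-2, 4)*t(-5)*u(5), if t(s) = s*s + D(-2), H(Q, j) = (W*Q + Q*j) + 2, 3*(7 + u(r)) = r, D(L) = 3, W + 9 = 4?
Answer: 1276/3 ≈ 425.33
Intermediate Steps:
W = -5 (W = -9 + 4 = -5)
u(r) = -7 + r/3
H(Q, j) = 2 - 5*Q + Q*j (H(Q, j) = (-5*Q + Q*j) + 2 = 2 - 5*Q + Q*j)
t(s) = 3 + s**2 (t(s) = s*s + 3 = s**2 + 3 = 3 + s**2)
-172 - H(-2, 4)*t(-5)*u(5) = -172 - (2 - 5*(-2) - 2*4)*(3 + (-5)**2)*(-7 + (1/3)*5) = -172 - (2 + 10 - 8)*(3 + 25)*(-7 + 5/3) = -172 - 4*28*(-16)/3 = -172 - 112*(-16)/3 = -172 - 1*(-1792/3) = -172 + 1792/3 = 1276/3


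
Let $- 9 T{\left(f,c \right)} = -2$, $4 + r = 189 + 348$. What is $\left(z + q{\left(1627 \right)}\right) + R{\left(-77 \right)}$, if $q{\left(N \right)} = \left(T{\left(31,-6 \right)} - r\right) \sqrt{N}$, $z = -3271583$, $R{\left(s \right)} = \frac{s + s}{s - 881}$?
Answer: $- \frac{1567088180}{479} - \frac{4795 \sqrt{1627}}{9} \approx -3.2931 \cdot 10^{6}$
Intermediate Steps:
$R{\left(s \right)} = \frac{2 s}{-881 + s}$
$r = 533$ ($r = -4 + \left(189 + 348\right) = -4 + 537 = 533$)
$T{\left(f,c \right)} = \frac{2}{9}$ ($T{\left(f,c \right)} = \left(- \frac{1}{9}\right) \left(-2\right) = \frac{2}{9}$)
$q{\left(N \right)} = - \frac{4795 \sqrt{N}}{9}$ ($q{\left(N \right)} = \left(\frac{2}{9} - 533\right) \sqrt{N} = - \frac{4795 \sqrt{N}}{9}$)
$\left(z + q{\left(1627 \right)}\right) + R{\left(-77 \right)} = \left(-3271583 - \frac{4795 \sqrt{1627}}{9}\right) + 2 \left(-77\right) \frac{1}{-881 - 77} = \left(-3271583 - \frac{4795 \sqrt{1627}}{9}\right) + 2 \left(-77\right) \frac{1}{-958} = \left(-3271583 - \frac{4795 \sqrt{1627}}{9}\right) + 2 \left(-77\right) \left(- \frac{1}{958}\right) = \left(-3271583 - \frac{4795 \sqrt{1627}}{9}\right) + \frac{77}{479} = - \frac{1567088180}{479} - \frac{4795 \sqrt{1627}}{9}$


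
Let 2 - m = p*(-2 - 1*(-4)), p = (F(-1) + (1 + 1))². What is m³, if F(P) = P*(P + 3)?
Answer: 8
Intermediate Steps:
F(P) = P*(3 + P)
p = 0 (p = (-(3 - 1) + (1 + 1))² = (-1*2 + 2)² = (-2 + 2)² = 0² = 0)
m = 2 (m = 2 - 0*(-2 - 1*(-4)) = 2 - 0*(-2 + 4) = 2 - 0*2 = 2 - 1*0 = 2 + 0 = 2)
m³ = 2³ = 8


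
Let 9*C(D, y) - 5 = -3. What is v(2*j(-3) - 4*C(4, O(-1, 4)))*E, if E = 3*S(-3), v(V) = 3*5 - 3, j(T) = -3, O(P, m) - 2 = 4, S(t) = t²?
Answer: 324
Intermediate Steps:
O(P, m) = 6 (O(P, m) = 2 + 4 = 6)
C(D, y) = 2/9 (C(D, y) = 5/9 + (⅑)*(-3) = 5/9 - ⅓ = 2/9)
v(V) = 12 (v(V) = 15 - 3 = 12)
E = 27 (E = 3*(-3)² = 3*9 = 27)
v(2*j(-3) - 4*C(4, O(-1, 4)))*E = 12*27 = 324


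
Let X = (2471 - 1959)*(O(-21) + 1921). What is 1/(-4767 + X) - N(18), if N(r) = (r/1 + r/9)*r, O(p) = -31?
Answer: -346648679/962913 ≈ -360.00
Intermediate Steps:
N(r) = 10*r**2/9 (N(r) = (r*1 + r*(1/9))*r = (r + r/9)*r = (10*r/9)*r = 10*r**2/9)
X = 967680 (X = (2471 - 1959)*(-31 + 1921) = 512*1890 = 967680)
1/(-4767 + X) - N(18) = 1/(-4767 + 967680) - 10*18**2/9 = 1/962913 - 10*324/9 = 1/962913 - 1*360 = 1/962913 - 360 = -346648679/962913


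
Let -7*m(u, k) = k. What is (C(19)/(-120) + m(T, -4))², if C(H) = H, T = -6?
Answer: 120409/705600 ≈ 0.17065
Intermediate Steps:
m(u, k) = -k/7
(C(19)/(-120) + m(T, -4))² = (19/(-120) - ⅐*(-4))² = (19*(-1/120) + 4/7)² = (-19/120 + 4/7)² = (347/840)² = 120409/705600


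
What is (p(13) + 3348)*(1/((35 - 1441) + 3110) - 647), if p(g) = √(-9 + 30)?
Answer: -307593873/142 - 1102487*√21/1704 ≈ -2.1691e+6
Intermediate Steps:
p(g) = √21
(p(13) + 3348)*(1/((35 - 1441) + 3110) - 647) = (√21 + 3348)*(1/((35 - 1441) + 3110) - 647) = (3348 + √21)*(1/(-1406 + 3110) - 647) = (3348 + √21)*(1/1704 - 647) = (3348 + √21)*(-1102487/1704) = -307593873/142 - 1102487*√21/1704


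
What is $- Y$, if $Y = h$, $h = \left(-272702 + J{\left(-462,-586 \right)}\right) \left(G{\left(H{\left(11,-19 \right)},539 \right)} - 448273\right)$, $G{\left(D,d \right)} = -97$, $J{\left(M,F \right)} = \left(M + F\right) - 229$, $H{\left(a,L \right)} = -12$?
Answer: $-122843964230$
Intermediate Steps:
$J{\left(M,F \right)} = -229 + F + M$ ($J{\left(M,F \right)} = \left(F + M\right) - 229 = -229 + F + M$)
$h = 122843964230$ ($h = \left(-272702 - 1277\right) \left(-97 - 448273\right) = \left(-272702 - 1277\right) \left(-448370\right) = \left(-273979\right) \left(-448370\right) = 122843964230$)
$Y = 122843964230$
$- Y = \left(-1\right) 122843964230 = -122843964230$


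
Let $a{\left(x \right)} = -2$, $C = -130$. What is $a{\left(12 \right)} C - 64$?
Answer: $196$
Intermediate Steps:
$a{\left(12 \right)} C - 64 = \left(-2\right) \left(-130\right) - 64 = 260 - 64 = 196$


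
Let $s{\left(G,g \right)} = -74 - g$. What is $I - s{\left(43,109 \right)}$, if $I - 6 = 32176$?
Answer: $32365$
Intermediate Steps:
$I = 32182$ ($I = 6 + 32176 = 32182$)
$I - s{\left(43,109 \right)} = 32182 - \left(-74 - 109\right) = 32182 - -183 = 32182 + 183 = 32365$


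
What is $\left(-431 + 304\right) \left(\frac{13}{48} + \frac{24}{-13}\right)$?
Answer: $\frac{124841}{624} \approx 200.07$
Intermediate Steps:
$\left(-431 + 304\right) \left(\frac{13}{48} + \frac{24}{-13}\right) = - 127 \left(13 \cdot \frac{1}{48} + 24 \left(- \frac{1}{13}\right)\right) = - 127 \left(\frac{13}{48} - \frac{24}{13}\right) = \left(-127\right) \left(- \frac{983}{624}\right) = \frac{124841}{624}$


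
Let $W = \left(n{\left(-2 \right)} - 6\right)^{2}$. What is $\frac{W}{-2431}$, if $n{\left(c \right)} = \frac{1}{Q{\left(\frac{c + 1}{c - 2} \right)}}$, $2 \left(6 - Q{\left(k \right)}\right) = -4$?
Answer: $- \frac{2209}{155584} \approx -0.014198$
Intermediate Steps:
$Q{\left(k \right)} = 8$ ($Q{\left(k \right)} = 6 - -2 = 6 + 2 = 8$)
$n{\left(c \right)} = \frac{1}{8}$
$W = \frac{2209}{64}$ ($W = \left(\frac{1}{8} - 6\right)^{2} = \left(- \frac{47}{8}\right)^{2} = \frac{2209}{64} \approx 34.516$)
$\frac{W}{-2431} = \frac{2209}{64 \left(-2431\right)} = \frac{2209}{64} \left(- \frac{1}{2431}\right) = - \frac{2209}{155584}$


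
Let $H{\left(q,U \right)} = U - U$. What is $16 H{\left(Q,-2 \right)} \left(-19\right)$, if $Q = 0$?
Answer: $0$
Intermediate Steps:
$H{\left(q,U \right)} = 0$
$16 H{\left(Q,-2 \right)} \left(-19\right) = 16 \cdot 0 \left(-19\right) = 0 \left(-19\right) = 0$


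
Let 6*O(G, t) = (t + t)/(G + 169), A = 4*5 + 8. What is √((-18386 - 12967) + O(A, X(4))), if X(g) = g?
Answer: I*√10951004829/591 ≈ 177.07*I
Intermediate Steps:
A = 28 (A = 20 + 8 = 28)
O(G, t) = t/(3*(169 + G)) (O(G, t) = ((t + t)/(G + 169))/6 = ((2*t)/(169 + G))/6 = (2*t/(169 + G))/6 = t/(3*(169 + G)))
√((-18386 - 12967) + O(A, X(4))) = √((-18386 - 12967) + (⅓)*4/(169 + 28)) = √(-31353 + (⅓)*4/197) = √(-31353 + (⅓)*4*(1/197)) = √(-31353 + 4/591) = √(-18529619/591) = I*√10951004829/591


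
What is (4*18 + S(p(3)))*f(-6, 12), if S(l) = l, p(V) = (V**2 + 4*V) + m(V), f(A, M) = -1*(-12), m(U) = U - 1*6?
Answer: 1080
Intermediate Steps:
m(U) = -6 + U (m(U) = U - 6 = -6 + U)
f(A, M) = 12
p(V) = -6 + V**2 + 5*V (p(V) = (V**2 + 4*V) + (-6 + V) = -6 + V**2 + 5*V)
(4*18 + S(p(3)))*f(-6, 12) = (4*18 + (-6 + 3**2 + 5*3))*12 = (72 + (-6 + 9 + 15))*12 = (72 + 18)*12 = 90*12 = 1080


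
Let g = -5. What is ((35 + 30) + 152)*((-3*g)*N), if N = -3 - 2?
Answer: -16275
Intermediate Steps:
N = -5
((35 + 30) + 152)*((-3*g)*N) = ((35 + 30) + 152)*(-3*(-5)*(-5)) = (65 + 152)*(15*(-5)) = 217*(-75) = -16275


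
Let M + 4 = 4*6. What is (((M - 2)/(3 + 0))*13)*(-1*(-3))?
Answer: 234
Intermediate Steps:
M = 20 (M = -4 + 4*6 = -4 + 24 = 20)
(((M - 2)/(3 + 0))*13)*(-1*(-3)) = (((20 - 2)/(3 + 0))*13)*(-1*(-3)) = ((18/3)*13)*3 = ((18*(⅓))*13)*3 = (6*13)*3 = 78*3 = 234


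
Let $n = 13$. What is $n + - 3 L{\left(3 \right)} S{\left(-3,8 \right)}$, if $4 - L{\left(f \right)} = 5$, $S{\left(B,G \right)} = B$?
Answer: $4$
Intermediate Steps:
$L{\left(f \right)} = -1$ ($L{\left(f \right)} = 4 - 5 = -1$)
$n + - 3 L{\left(3 \right)} S{\left(-3,8 \right)} = 13 + \left(-3\right) \left(-1\right) \left(-3\right) = 13 + 3 \left(-3\right) = 13 - 9 = 4$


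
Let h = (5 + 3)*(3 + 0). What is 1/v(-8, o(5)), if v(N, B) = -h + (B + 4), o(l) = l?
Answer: -1/15 ≈ -0.066667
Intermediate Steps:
h = 24 (h = 8*3 = 24)
v(N, B) = -20 + B (v(N, B) = -1*24 + (B + 4) = -24 + (4 + B) = -20 + B)
1/v(-8, o(5)) = 1/(-20 + 5) = 1/(-15) = -1/15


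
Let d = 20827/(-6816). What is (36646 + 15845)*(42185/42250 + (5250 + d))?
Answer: 203406877068449/738400 ≈ 2.7547e+8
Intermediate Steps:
d = -20827/6816 (d = 20827*(-1/6816) = -20827/6816 ≈ -3.0556)
(36646 + 15845)*(42185/42250 + (5250 + d)) = (36646 + 15845)*(42185/42250 + (5250 - 20827/6816)) = 52491*(42185*(1/42250) + 35763173/6816) = 52491*(649/650 + 35763173/6816) = 52491*(11625243017/2215200) = 203406877068449/738400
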